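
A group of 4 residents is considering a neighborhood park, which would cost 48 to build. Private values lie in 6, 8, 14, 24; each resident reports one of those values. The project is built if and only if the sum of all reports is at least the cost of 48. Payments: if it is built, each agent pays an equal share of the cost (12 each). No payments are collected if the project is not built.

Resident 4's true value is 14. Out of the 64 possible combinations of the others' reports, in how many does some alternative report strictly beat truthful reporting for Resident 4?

Others report (6, 6, 14): truth gives 0; report 24 gives 2 > 0. Violating.
Others report (6, 8, 14): truth gives 0; report 24 gives 2 > 0. Violating.
Others report (6, 14, 6): truth gives 0; report 24 gives 2 > 0. Violating.
Others report (6, 14, 8): truth gives 0; report 24 gives 2 > 0. Violating.
Others report (6, 6, 6): truth gives 0; no alternative beats it.
Others report (6, 6, 8): truth gives 0; no alternative beats it.
(Checking all 64 profiles: 13 have a profitable deviation, 51 do not.)

13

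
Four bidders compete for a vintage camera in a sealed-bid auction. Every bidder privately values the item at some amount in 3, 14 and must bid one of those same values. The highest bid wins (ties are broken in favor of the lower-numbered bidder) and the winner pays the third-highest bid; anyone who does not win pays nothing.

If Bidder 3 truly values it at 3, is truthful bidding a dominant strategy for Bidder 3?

Check each profile of the others' bids and compare truth against every alternative bid.
Others bid (3, 3, 3): truth gives 0, best alternative gives 0.
Others bid (3, 3, 14): truth gives 0, best alternative gives 0.
Others bid (3, 14, 3): truth gives 0, best alternative gives 0.
Others bid (3, 14, 14): truth gives 0, best alternative gives 0.
Others bid (14, 3, 3): truth gives 0, best alternative gives 0.
Others bid (14, 3, 14): truth gives 0, best alternative gives 0.
(Remaining 2 profiles checked similarly; truth is weakly best in each.)
In every case the truthful bid is at least as good as any alternative, so it is a dominant strategy.

Yes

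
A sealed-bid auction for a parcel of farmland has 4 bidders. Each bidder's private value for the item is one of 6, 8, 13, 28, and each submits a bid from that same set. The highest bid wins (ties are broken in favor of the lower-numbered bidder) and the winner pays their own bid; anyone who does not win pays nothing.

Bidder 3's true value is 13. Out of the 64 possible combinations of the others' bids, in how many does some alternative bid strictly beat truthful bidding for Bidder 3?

2

Others bid (6, 6, 6): truth gives 0; bid 8 gives 5 > 0. Violating.
Others bid (6, 6, 8): truth gives 0; bid 8 gives 5 > 0. Violating.
Others bid (6, 6, 13): truth gives 0; no alternative beats it.
Others bid (6, 6, 28): truth gives 0; no alternative beats it.
(Checking all 64 profiles: 2 have a profitable deviation, 62 do not.)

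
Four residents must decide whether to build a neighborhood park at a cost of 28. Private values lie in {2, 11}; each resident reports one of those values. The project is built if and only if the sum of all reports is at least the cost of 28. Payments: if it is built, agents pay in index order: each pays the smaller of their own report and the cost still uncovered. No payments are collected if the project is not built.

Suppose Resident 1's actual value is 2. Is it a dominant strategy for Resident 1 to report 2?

Yes

Check each profile of the others' reports and compare truth against every alternative report.
Others report (2, 11, 11): truth gives 0, best alternative gives -9.
Others report (11, 2, 11): truth gives 0, best alternative gives -9.
Others report (11, 11, 2): truth gives 0, best alternative gives -9.
Others report (11, 11, 11): truth gives 0, best alternative gives -9.
Others report (2, 2, 2): truth gives 0, best alternative gives 0.
Others report (2, 2, 11): truth gives 0, best alternative gives 0.
(Remaining 2 profiles checked similarly; truth is weakly best in each.)
In every case the truthful report is at least as good as any alternative, so it is a dominant strategy.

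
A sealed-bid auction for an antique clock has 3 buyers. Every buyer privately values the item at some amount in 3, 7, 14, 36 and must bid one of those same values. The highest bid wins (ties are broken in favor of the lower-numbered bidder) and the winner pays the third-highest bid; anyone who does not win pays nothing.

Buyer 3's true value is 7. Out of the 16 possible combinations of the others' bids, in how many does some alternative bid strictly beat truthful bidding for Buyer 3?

4

Others bid (3, 7): truth gives 0; bid 14 gives 4 > 0. Violating.
Others bid (3, 14): truth gives 0; bid 36 gives 4 > 0. Violating.
Others bid (7, 3): truth gives 0; bid 14 gives 4 > 0. Violating.
Others bid (14, 3): truth gives 0; bid 36 gives 4 > 0. Violating.
Others bid (3, 3): truth gives 4; no alternative beats it.
Others bid (3, 36): truth gives 0; no alternative beats it.
(Checking all 16 profiles: 4 have a profitable deviation, 12 do not.)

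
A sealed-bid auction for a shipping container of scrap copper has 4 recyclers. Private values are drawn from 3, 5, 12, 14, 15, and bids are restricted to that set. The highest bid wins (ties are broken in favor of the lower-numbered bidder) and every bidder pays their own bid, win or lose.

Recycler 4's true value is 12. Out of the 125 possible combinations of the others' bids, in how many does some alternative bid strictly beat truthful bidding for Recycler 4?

118

Others bid (3, 3, 3): truth gives 0; bid 5 gives 7 > 0. Violating.
Others bid (3, 3, 12): truth gives -12; bid 14 gives -2 > -12. Violating.
Others bid (3, 3, 14): truth gives -12; bid 3 gives -3 > -12. Violating.
Others bid (3, 3, 15): truth gives -12; bid 3 gives -3 > -12. Violating.
Others bid (3, 3, 5): truth gives 0; no alternative beats it.
Others bid (3, 5, 3): truth gives 0; no alternative beats it.
(Checking all 125 profiles: 118 have a profitable deviation, 7 do not.)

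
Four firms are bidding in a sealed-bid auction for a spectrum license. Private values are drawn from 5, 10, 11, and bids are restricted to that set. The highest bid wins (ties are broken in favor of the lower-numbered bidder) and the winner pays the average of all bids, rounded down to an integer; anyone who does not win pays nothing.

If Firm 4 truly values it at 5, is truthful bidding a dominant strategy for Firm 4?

Check each profile of the others' bids and compare truth against every alternative bid.
Others bid (5, 5, 5): truth gives 0, best alternative gives -1.
Others bid (5, 5, 10): truth gives 0, best alternative gives 0.
Others bid (5, 5, 11): truth gives 0, best alternative gives 0.
Others bid (5, 10, 5): truth gives 0, best alternative gives 0.
Others bid (5, 10, 10): truth gives 0, best alternative gives 0.
Others bid (5, 10, 11): truth gives 0, best alternative gives 0.
(Remaining 21 profiles checked similarly; truth is weakly best in each.)
In every case the truthful bid is at least as good as any alternative, so it is a dominant strategy.

Yes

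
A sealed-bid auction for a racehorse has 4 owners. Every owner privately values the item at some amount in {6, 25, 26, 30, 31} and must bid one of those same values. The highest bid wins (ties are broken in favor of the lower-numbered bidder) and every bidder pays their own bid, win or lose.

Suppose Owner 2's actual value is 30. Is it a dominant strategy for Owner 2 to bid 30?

Consider the case where Owner 1 bids 6, Owner 3 bids 6 and Owner 4 bids 6.
Truthful bid 30: wins, pays 30, utility 30 - 30 = 0.
Bid 25 instead: wins, pays 25, utility 30 - 25 = 5.
Since 5 > 0, bidding 25 is strictly better here, so truthful bidding is not dominant.

No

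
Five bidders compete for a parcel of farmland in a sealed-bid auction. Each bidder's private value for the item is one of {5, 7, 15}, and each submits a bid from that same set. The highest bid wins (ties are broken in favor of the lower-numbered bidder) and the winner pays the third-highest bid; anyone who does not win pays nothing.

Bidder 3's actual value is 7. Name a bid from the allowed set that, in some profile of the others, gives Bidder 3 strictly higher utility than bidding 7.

15

Suppose Bidder 1 bids 5, Bidder 2 bids 5, Bidder 4 bids 5 and Bidder 5 bids 15.
Bid 7: loses, pays 0, utility 0.
Bid 15: wins, pays 5, utility 7 - 5 = 2.
So bidding 15 beats truth here (2 > 0).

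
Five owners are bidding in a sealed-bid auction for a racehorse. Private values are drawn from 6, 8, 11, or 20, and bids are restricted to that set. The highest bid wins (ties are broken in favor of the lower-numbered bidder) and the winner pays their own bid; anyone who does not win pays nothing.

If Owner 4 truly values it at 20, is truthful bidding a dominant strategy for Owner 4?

No

Consider the case where Owner 1 bids 6, Owner 2 bids 6, Owner 3 bids 6 and Owner 5 bids 6.
Truthful bid 20: wins, pays 20, utility 20 - 20 = 0.
Bid 8 instead: wins, pays 8, utility 20 - 8 = 12.
Since 12 > 0, bidding 8 is strictly better here, so truthful bidding is not dominant.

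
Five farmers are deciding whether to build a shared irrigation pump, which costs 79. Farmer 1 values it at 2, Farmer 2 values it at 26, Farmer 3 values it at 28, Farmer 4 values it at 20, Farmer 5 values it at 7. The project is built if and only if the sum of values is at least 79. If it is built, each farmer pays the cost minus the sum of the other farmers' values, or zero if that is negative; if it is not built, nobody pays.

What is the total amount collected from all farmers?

Total value 83 ≥ cost 79, so it is built.
Farmer 1: others sum to 81; max(0, 79 - 81) = 0.
Farmer 2: others sum to 57; max(0, 79 - 57) = 22.
Farmer 3: others sum to 55; max(0, 79 - 55) = 24.
Farmer 4: others sum to 63; max(0, 79 - 63) = 16.
Farmer 5: others sum to 76; max(0, 79 - 76) = 3.
Total collected = 0 + 22 + 24 + 16 + 3 = 65.

65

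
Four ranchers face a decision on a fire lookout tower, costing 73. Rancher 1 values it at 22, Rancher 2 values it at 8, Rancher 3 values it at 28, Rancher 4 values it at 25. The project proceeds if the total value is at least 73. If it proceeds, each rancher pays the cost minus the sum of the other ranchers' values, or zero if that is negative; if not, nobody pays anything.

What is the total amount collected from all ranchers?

Total value 83 ≥ cost 73, so it is built.
Rancher 1: others sum to 61; max(0, 73 - 61) = 12.
Rancher 2: others sum to 75; max(0, 73 - 75) = 0.
Rancher 3: others sum to 55; max(0, 73 - 55) = 18.
Rancher 4: others sum to 58; max(0, 73 - 58) = 15.
Total collected = 12 + 0 + 18 + 15 = 45.

45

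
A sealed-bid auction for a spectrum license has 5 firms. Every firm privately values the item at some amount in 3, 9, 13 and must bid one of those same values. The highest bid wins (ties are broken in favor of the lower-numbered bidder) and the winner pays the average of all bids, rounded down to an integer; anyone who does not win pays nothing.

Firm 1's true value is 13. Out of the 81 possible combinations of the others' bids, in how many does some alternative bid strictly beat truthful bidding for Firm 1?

Others bid (3, 3, 3, 3): truth gives 8; bid 3 gives 10 > 8. Violating.
Others bid (3, 3, 3, 9): truth gives 7; bid 9 gives 8 > 7. Violating.
Others bid (3, 3, 9, 3): truth gives 7; bid 9 gives 8 > 7. Violating.
Others bid (3, 3, 9, 9): truth gives 6; bid 9 gives 7 > 6. Violating.
Others bid (3, 3, 3, 13): truth gives 6; no alternative beats it.
Others bid (3, 3, 9, 13): truth gives 5; no alternative beats it.
(Checking all 81 profiles: 15 have a profitable deviation, 66 do not.)

15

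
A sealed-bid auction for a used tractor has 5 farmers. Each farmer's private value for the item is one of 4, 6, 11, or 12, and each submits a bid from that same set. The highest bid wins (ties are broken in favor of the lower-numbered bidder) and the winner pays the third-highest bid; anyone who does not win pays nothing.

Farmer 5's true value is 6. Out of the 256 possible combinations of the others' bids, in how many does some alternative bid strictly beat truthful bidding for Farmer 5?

8

Others bid (4, 4, 4, 6): truth gives 0; bid 11 gives 2 > 0. Violating.
Others bid (4, 4, 4, 11): truth gives 0; bid 12 gives 2 > 0. Violating.
Others bid (4, 4, 6, 4): truth gives 0; bid 11 gives 2 > 0. Violating.
Others bid (4, 4, 11, 4): truth gives 0; bid 12 gives 2 > 0. Violating.
Others bid (4, 4, 4, 4): truth gives 2; no alternative beats it.
Others bid (4, 4, 4, 12): truth gives 0; no alternative beats it.
(Checking all 256 profiles: 8 have a profitable deviation, 248 do not.)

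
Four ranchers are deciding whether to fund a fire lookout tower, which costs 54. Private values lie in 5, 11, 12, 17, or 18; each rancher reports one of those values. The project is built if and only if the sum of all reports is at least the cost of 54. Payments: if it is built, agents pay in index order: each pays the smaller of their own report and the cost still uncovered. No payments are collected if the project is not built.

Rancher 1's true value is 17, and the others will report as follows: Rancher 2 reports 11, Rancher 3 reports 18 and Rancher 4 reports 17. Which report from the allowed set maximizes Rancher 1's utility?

Report 5: project not built, utility 0.
Report 11: project built, pays 11, utility 17 - 11 = 6.
Report 12: project built, pays 12, utility 17 - 12 = 5.
Report 17: project built, pays 17, utility 17 - 17 = 0.
Report 18: project built, pays 18, utility 17 - 18 = -1.
The best choice is 11 with utility 6.

11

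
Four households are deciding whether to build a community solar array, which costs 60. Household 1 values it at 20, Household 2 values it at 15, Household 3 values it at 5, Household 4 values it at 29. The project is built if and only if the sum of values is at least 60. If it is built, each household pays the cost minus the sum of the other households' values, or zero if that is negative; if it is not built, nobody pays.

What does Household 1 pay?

11

Total value 69 ≥ cost 60, so the project is built.
The other households' values sum to 49.
Cost minus that sum is 60 - 49 = 11.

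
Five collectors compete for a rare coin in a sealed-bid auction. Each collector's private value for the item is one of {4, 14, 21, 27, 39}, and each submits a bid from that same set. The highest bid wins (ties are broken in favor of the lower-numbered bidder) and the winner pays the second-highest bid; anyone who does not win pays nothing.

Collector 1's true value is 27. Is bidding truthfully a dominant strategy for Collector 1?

Yes

Check each profile of the others' bids and compare truth against every alternative bid.
Others bid (4, 4, 4, 4): truth gives 23, best alternative gives 23.
Others bid (4, 4, 4, 14): truth gives 13, best alternative gives 13.
Others bid (4, 4, 14, 4): truth gives 13, best alternative gives 13.
Others bid (4, 4, 14, 14): truth gives 13, best alternative gives 13.
Others bid (4, 14, 4, 4): truth gives 13, best alternative gives 13.
Others bid (4, 14, 4, 14): truth gives 13, best alternative gives 13.
(Remaining 619 profiles checked similarly; truth is weakly best in each.)
In every case the truthful bid is at least as good as any alternative, so it is a dominant strategy.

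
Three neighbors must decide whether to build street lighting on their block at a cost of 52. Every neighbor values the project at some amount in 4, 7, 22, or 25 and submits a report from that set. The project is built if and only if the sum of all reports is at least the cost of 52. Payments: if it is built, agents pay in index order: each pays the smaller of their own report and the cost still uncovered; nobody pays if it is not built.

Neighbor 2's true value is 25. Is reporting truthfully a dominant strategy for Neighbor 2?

No

Consider the case where Neighbor 1 reports 7 and Neighbor 3 reports 25.
Truthful report 25: project built, pays 25, utility 25 - 25 = 0.
Report 22 instead: project built, pays 22, utility 25 - 22 = 3.
Since 3 > 0, reporting 22 is strictly better here, so truthful reporting is not dominant.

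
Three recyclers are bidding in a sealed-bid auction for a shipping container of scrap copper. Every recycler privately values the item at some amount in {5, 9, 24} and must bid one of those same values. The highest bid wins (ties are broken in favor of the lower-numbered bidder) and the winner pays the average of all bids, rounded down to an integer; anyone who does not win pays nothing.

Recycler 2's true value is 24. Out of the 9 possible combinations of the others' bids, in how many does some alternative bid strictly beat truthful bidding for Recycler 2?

2

Others bid (5, 5): truth gives 13; bid 9 gives 18 > 13. Violating.
Others bid (5, 9): truth gives 12; bid 9 gives 17 > 12. Violating.
Others bid (5, 24): truth gives 7; no alternative beats it.
Others bid (9, 5): truth gives 12; no alternative beats it.
(Checking all 9 profiles: 2 have a profitable deviation, 7 do not.)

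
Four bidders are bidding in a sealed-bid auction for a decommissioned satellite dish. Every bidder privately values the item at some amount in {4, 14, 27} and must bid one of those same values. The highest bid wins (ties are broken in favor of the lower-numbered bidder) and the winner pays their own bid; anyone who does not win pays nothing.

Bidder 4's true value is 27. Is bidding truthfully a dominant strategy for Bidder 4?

No

Consider the case where Bidder 1 bids 4, Bidder 2 bids 4 and Bidder 3 bids 4.
Truthful bid 27: wins, pays 27, utility 27 - 27 = 0.
Bid 14 instead: wins, pays 14, utility 27 - 14 = 13.
Since 13 > 0, bidding 14 is strictly better here, so truthful bidding is not dominant.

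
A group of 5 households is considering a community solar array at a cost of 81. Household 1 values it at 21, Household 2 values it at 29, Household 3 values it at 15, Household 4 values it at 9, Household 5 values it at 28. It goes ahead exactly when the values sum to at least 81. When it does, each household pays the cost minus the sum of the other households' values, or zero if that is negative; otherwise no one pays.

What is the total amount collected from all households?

15

Total value 102 ≥ cost 81, so it is built.
Household 1: others sum to 81; max(0, 81 - 81) = 0.
Household 2: others sum to 73; max(0, 81 - 73) = 8.
Household 3: others sum to 87; max(0, 81 - 87) = 0.
Household 4: others sum to 93; max(0, 81 - 93) = 0.
Household 5: others sum to 74; max(0, 81 - 74) = 7.
Total collected = 0 + 8 + 0 + 0 + 7 = 15.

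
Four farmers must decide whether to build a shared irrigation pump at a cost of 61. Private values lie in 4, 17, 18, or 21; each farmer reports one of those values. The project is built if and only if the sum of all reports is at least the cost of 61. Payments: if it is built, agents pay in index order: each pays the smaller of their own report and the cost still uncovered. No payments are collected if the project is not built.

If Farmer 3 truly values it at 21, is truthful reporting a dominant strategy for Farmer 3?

No

Consider the case where Farmer 1 reports 4, Farmer 2 reports 18 and Farmer 4 reports 21.
Truthful report 21: project built, pays 21, utility 21 - 21 = 0.
Report 18 instead: project built, pays 18, utility 21 - 18 = 3.
Since 3 > 0, reporting 18 is strictly better here, so truthful reporting is not dominant.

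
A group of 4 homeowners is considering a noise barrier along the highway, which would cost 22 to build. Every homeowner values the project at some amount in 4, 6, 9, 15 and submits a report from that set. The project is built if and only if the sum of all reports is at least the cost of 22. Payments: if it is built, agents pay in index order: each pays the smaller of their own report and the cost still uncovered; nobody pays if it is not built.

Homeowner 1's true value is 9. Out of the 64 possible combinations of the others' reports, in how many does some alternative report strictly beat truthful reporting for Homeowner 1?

Others report (4, 4, 9): truth gives 0; report 6 gives 3 > 0. Violating.
Others report (4, 4, 15): truth gives 0; report 4 gives 5 > 0. Violating.
Others report (4, 6, 6): truth gives 0; report 6 gives 3 > 0. Violating.
Others report (4, 6, 9): truth gives 0; report 4 gives 5 > 0. Violating.
Others report (4, 4, 4): truth gives 0; no alternative beats it.
Others report (4, 4, 6): truth gives 0; no alternative beats it.
(Checking all 64 profiles: 60 have a profitable deviation, 4 do not.)

60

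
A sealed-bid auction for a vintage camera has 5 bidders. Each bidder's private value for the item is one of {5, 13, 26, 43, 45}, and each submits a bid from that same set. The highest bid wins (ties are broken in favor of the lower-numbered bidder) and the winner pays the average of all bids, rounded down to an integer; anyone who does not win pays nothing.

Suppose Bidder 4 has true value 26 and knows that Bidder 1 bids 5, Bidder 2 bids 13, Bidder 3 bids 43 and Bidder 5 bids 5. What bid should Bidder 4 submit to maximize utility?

45

Bid 5: loses, pays 0, utility 0.
Bid 13: loses, pays 0, utility 0.
Bid 26: loses, pays 0, utility 0.
Bid 43: loses, pays 0, utility 0.
Bid 45: wins, pays 22, utility 26 - 22 = 4.
The best choice is 45 with utility 4.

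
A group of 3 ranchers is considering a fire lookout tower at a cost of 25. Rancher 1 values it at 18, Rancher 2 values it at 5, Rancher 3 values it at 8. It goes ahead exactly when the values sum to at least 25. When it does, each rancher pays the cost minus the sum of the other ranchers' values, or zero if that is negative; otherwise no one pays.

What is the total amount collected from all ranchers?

Total value 31 ≥ cost 25, so it is built.
Rancher 1: others sum to 13; max(0, 25 - 13) = 12.
Rancher 2: others sum to 26; max(0, 25 - 26) = 0.
Rancher 3: others sum to 23; max(0, 25 - 23) = 2.
Total collected = 12 + 0 + 2 = 14.

14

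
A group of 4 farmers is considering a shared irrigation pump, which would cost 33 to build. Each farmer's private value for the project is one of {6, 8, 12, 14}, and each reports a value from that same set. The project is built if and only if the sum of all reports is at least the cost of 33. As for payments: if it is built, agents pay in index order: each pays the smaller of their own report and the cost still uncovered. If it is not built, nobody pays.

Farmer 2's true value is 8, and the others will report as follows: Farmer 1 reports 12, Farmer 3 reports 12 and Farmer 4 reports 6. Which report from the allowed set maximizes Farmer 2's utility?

6

Report 6: project built, pays 6, utility 8 - 6 = 2.
Report 8: project built, pays 8, utility 8 - 8 = 0.
Report 12: project built, pays 12, utility 8 - 12 = -4.
Report 14: project built, pays 14, utility 8 - 14 = -6.
The best choice is 6 with utility 2.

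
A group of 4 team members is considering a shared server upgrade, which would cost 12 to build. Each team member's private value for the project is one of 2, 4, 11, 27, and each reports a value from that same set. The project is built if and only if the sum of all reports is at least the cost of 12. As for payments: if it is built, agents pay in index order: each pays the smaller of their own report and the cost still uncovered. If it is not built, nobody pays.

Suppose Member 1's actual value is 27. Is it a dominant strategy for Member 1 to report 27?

No

Consider the case where Member 2 reports 2, Member 3 reports 2 and Member 4 reports 2.
Truthful report 27: project built, pays 12, utility 27 - 12 = 15.
Report 11 instead: project built, pays 11, utility 27 - 11 = 16.
Since 16 > 15, reporting 11 is strictly better here, so truthful reporting is not dominant.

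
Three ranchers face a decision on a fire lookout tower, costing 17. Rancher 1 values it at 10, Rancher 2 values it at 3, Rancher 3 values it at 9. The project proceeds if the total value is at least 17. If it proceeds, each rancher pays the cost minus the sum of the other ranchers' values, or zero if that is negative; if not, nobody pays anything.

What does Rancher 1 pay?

Total value 22 ≥ cost 17, so the project is built.
The other ranchers' values sum to 12.
Cost minus that sum is 17 - 12 = 5.

5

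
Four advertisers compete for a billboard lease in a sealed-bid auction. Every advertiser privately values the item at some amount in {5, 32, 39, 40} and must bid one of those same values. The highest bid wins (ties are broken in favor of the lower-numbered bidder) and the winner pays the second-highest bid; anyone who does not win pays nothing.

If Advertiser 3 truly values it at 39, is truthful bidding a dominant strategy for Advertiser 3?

Yes

Check each profile of the others' bids and compare truth against every alternative bid.
Others bid (5, 5, 5): truth gives 34, best alternative gives 34.
Others bid (5, 5, 32): truth gives 7, best alternative gives 7.
Others bid (5, 32, 5): truth gives 7, best alternative gives 7.
Others bid (5, 32, 32): truth gives 7, best alternative gives 7.
Others bid (32, 5, 5): truth gives 7, best alternative gives 7.
Others bid (32, 5, 32): truth gives 7, best alternative gives 7.
(Remaining 58 profiles checked similarly; truth is weakly best in each.)
In every case the truthful bid is at least as good as any alternative, so it is a dominant strategy.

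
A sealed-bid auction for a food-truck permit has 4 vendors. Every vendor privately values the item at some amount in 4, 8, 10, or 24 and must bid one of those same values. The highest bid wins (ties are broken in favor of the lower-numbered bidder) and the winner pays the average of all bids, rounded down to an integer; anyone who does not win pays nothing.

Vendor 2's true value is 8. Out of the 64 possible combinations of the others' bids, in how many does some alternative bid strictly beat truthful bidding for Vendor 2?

Others bid (4, 4, 10): truth gives 0; bid 10 gives 1 > 0. Violating.
Others bid (4, 10, 4): truth gives 0; bid 10 gives 1 > 0. Violating.
Others bid (8, 4, 4): truth gives 0; bid 10 gives 2 > 0. Violating.
Others bid (8, 4, 8): truth gives 0; bid 10 gives 1 > 0. Violating.
Others bid (4, 4, 4): truth gives 3; no alternative beats it.
Others bid (4, 4, 8): truth gives 2; no alternative beats it.
(Checking all 64 profiles: 5 have a profitable deviation, 59 do not.)

5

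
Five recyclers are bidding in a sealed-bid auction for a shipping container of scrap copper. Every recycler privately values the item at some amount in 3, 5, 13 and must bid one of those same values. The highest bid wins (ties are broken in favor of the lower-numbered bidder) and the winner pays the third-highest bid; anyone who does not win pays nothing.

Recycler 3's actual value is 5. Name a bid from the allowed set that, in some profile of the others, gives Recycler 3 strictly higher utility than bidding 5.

Suppose Recycler 1 bids 3, Recycler 2 bids 3, Recycler 4 bids 3 and Recycler 5 bids 13.
Bid 5: loses, pays 0, utility 0.
Bid 13: wins, pays 3, utility 5 - 3 = 2.
So bidding 13 beats truth here (2 > 0).

13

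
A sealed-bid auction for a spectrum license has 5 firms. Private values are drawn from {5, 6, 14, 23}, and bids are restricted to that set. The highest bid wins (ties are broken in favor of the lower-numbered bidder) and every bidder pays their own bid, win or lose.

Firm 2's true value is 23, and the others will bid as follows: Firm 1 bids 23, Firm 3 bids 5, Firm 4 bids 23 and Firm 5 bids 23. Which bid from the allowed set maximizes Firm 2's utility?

5

Bid 5: loses but pays 5, utility -5.
Bid 6: loses but pays 6, utility -6.
Bid 14: loses but pays 14, utility -14.
Bid 23: loses but pays 23, utility -23.
The best choice is 5 with utility -5.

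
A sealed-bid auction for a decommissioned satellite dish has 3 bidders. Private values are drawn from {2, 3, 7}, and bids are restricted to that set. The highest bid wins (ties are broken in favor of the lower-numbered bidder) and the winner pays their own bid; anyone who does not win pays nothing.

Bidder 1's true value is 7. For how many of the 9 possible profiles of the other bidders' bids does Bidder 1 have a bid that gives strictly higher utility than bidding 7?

Others bid (2, 2): truth gives 0; bid 2 gives 5 > 0. Violating.
Others bid (2, 3): truth gives 0; bid 3 gives 4 > 0. Violating.
Others bid (3, 2): truth gives 0; bid 3 gives 4 > 0. Violating.
Others bid (3, 3): truth gives 0; bid 3 gives 4 > 0. Violating.
Others bid (2, 7): truth gives 0; no alternative beats it.
Others bid (3, 7): truth gives 0; no alternative beats it.
(Checking all 9 profiles: 4 have a profitable deviation, 5 do not.)

4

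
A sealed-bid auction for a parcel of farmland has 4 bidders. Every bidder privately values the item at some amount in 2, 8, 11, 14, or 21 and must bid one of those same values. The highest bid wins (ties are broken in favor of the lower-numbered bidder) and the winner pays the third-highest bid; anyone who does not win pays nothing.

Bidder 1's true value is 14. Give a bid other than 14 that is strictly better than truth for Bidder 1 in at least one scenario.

Suppose Bidder 2 bids 2, Bidder 3 bids 2 and Bidder 4 bids 21.
Bid 14: loses, pays 0, utility 0.
Bid 21: wins, pays 2, utility 14 - 2 = 12.
So bidding 21 beats truth here (12 > 0).

21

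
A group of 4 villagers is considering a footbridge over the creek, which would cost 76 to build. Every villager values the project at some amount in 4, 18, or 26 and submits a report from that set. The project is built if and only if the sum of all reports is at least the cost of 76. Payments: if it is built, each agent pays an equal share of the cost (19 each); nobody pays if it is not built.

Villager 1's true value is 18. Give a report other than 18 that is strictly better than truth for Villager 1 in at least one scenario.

4

Suppose Villager 2 reports 18, Villager 3 reports 18 and Villager 4 reports 26.
Report 18: project built, pays 19, utility 18 - 19 = -1.
Report 4: project not built, utility 0.
So reporting 4 beats truth here (0 > -1).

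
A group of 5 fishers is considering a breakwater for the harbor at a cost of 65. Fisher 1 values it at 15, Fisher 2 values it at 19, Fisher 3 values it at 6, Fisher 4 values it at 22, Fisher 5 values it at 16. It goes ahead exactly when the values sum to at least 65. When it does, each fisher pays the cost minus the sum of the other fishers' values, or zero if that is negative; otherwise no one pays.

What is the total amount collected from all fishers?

20

Total value 78 ≥ cost 65, so it is built.
Fisher 1: others sum to 63; max(0, 65 - 63) = 2.
Fisher 2: others sum to 59; max(0, 65 - 59) = 6.
Fisher 3: others sum to 72; max(0, 65 - 72) = 0.
Fisher 4: others sum to 56; max(0, 65 - 56) = 9.
Fisher 5: others sum to 62; max(0, 65 - 62) = 3.
Total collected = 2 + 6 + 0 + 9 + 3 = 20.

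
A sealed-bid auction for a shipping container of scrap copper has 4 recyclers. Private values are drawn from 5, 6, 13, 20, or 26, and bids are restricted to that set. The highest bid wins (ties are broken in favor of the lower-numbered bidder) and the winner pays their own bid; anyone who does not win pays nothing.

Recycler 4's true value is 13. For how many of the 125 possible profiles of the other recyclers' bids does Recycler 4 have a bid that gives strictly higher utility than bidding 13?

Others bid (5, 5, 5): truth gives 0; bid 6 gives 7 > 0. Violating.
Others bid (5, 5, 6): truth gives 0; no alternative beats it.
Others bid (5, 5, 13): truth gives 0; no alternative beats it.
(Checking all 125 profiles: 1 has a profitable deviation, 124 do not.)

1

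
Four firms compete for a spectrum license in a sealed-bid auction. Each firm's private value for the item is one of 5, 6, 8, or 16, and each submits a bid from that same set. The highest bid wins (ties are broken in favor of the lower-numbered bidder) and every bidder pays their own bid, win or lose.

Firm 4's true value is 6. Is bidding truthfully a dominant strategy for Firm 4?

No

Consider the case where Firm 1 bids 5, Firm 2 bids 5 and Firm 3 bids 6.
Truthful bid 6: loses but pays 6, utility -6.
Bid 5 instead: loses but pays 5, utility -5.
Since -5 > -6, bidding 5 is strictly better here, so truthful bidding is not dominant.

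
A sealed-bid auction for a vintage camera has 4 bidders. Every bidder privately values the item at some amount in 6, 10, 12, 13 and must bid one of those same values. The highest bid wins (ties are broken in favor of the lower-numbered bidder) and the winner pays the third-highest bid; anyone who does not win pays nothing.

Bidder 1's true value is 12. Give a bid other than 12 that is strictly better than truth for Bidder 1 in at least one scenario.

13

Suppose Bidder 2 bids 6, Bidder 3 bids 6 and Bidder 4 bids 13.
Bid 12: loses, pays 0, utility 0.
Bid 13: wins, pays 6, utility 12 - 6 = 6.
So bidding 13 beats truth here (6 > 0).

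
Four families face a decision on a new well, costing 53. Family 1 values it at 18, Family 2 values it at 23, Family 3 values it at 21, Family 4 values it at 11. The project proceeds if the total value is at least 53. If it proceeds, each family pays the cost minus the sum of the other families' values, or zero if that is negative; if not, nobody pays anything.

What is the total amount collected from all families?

Total value 73 ≥ cost 53, so it is built.
Family 1: others sum to 55; max(0, 53 - 55) = 0.
Family 2: others sum to 50; max(0, 53 - 50) = 3.
Family 3: others sum to 52; max(0, 53 - 52) = 1.
Family 4: others sum to 62; max(0, 53 - 62) = 0.
Total collected = 0 + 3 + 1 + 0 = 4.

4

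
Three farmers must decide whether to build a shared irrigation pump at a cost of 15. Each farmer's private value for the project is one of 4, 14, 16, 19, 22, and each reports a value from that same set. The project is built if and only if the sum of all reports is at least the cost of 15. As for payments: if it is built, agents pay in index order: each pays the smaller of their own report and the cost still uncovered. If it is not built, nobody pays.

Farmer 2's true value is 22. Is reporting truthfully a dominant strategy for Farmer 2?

Consider the case where Farmer 1 reports 4 and Farmer 3 reports 14.
Truthful report 22: project built, pays 11, utility 22 - 11 = 11.
Report 4 instead: project built, pays 4, utility 22 - 4 = 18.
Since 18 > 11, reporting 4 is strictly better here, so truthful reporting is not dominant.

No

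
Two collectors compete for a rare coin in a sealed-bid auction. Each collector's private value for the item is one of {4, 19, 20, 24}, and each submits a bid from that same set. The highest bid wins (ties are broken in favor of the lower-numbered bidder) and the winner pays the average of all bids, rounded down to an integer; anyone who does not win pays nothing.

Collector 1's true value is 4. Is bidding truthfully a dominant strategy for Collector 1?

Check each profile of the others' bids and compare truth against every alternative bid.
Others bid (19): truth gives 0, best alternative gives -15.
Others bid (4): truth gives 0, best alternative gives -7.
Others bid (20): truth gives 0, best alternative gives 0.
Others bid (24): truth gives 0, best alternative gives 0.
In every case the truthful bid is at least as good as any alternative, so it is a dominant strategy.

Yes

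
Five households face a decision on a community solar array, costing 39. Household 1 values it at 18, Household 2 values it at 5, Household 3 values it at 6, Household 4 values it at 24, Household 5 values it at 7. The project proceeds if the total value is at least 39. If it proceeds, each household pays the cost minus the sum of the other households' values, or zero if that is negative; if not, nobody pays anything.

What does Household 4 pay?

3

Total value 60 ≥ cost 39, so the project is built.
The other households' values sum to 36.
Cost minus that sum is 39 - 36 = 3.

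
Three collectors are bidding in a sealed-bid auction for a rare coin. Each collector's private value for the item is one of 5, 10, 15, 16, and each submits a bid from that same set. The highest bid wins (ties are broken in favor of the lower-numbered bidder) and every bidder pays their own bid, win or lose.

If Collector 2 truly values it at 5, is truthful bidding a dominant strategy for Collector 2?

Check each profile of the others' bids and compare truth against every alternative bid.
Others bid (5, 15): truth gives -5, best alternative gives -10.
Others bid (5, 16): truth gives -5, best alternative gives -10.
Others bid (10, 5): truth gives -5, best alternative gives -10.
Others bid (10, 10): truth gives -5, best alternative gives -10.
Others bid (10, 15): truth gives -5, best alternative gives -10.
Others bid (10, 16): truth gives -5, best alternative gives -10.
(Remaining 10 profiles checked similarly; truth is weakly best in each.)
In every case the truthful bid is at least as good as any alternative, so it is a dominant strategy.

Yes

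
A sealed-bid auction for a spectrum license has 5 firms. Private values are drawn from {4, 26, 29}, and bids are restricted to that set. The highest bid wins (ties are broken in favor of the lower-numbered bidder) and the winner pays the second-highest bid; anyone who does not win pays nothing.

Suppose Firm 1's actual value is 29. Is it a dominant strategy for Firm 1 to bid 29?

Check each profile of the others' bids and compare truth against every alternative bid.
Others bid (4, 4, 4, 4): truth gives 25, best alternative gives 25.
Others bid (4, 4, 4, 26): truth gives 3, best alternative gives 3.
Others bid (4, 4, 26, 4): truth gives 3, best alternative gives 3.
Others bid (4, 4, 26, 26): truth gives 3, best alternative gives 3.
Others bid (4, 26, 4, 4): truth gives 3, best alternative gives 3.
Others bid (4, 26, 4, 26): truth gives 3, best alternative gives 3.
(Remaining 75 profiles checked similarly; truth is weakly best in each.)
In every case the truthful bid is at least as good as any alternative, so it is a dominant strategy.

Yes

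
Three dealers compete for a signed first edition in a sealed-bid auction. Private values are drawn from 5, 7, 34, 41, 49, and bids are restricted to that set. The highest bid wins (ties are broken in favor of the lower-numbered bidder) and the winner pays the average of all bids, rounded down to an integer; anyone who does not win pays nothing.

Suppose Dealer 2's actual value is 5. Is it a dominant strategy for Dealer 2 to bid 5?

Check each profile of the others' bids and compare truth against every alternative bid.
Others bid (5, 7): truth gives 0, best alternative gives -1.
Others bid (5, 5): truth gives 0, best alternative gives 0.
Others bid (5, 34): truth gives 0, best alternative gives 0.
Others bid (5, 41): truth gives 0, best alternative gives 0.
Others bid (5, 49): truth gives 0, best alternative gives 0.
Others bid (7, 5): truth gives 0, best alternative gives 0.
(Remaining 19 profiles checked similarly; truth is weakly best in each.)
In every case the truthful bid is at least as good as any alternative, so it is a dominant strategy.

Yes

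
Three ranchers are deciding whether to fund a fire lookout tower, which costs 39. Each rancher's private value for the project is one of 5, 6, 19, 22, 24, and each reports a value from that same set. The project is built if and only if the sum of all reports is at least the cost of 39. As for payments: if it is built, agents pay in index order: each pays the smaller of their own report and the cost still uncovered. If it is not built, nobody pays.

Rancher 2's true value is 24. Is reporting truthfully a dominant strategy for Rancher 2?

Consider the case where Rancher 1 reports 5 and Rancher 3 reports 19.
Truthful report 24: project built, pays 24, utility 24 - 24 = 0.
Report 19 instead: project built, pays 19, utility 24 - 19 = 5.
Since 5 > 0, reporting 19 is strictly better here, so truthful reporting is not dominant.

No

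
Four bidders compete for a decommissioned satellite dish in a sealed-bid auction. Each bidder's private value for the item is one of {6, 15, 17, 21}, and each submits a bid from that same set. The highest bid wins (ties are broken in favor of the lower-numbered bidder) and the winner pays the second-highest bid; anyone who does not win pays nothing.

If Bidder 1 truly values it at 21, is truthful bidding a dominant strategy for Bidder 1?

Yes

Check each profile of the others' bids and compare truth against every alternative bid.
Others bid (6, 6, 6): truth gives 15, best alternative gives 15.
Others bid (6, 6, 15): truth gives 6, best alternative gives 6.
Others bid (6, 15, 6): truth gives 6, best alternative gives 6.
Others bid (6, 15, 15): truth gives 6, best alternative gives 6.
Others bid (15, 6, 6): truth gives 6, best alternative gives 6.
Others bid (15, 6, 15): truth gives 6, best alternative gives 6.
(Remaining 58 profiles checked similarly; truth is weakly best in each.)
In every case the truthful bid is at least as good as any alternative, so it is a dominant strategy.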